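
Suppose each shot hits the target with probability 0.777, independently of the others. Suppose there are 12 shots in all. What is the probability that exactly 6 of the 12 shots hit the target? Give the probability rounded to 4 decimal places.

0.0250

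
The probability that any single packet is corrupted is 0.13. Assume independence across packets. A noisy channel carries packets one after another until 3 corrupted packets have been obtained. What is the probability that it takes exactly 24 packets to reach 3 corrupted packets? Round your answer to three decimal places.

Y = trial on which the third success occurs; negative binomial, r=3, p=0.13.
P(Y=24) = C(23,2) · p^3 · (1−p)^21
= 253 · 0.002197 · 0.053691 = 0.02984

0.030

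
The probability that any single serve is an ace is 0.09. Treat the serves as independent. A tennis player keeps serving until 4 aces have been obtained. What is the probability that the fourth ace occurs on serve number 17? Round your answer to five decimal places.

0.01078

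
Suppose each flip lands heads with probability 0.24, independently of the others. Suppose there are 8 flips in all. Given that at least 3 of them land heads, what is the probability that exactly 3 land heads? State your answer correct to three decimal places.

X ~ Binomial(8, 0.24). Want P(X=3 | X≥3) = P(X=3) / P(X≥3).
P(X=3) = C(8,3)·0.24^3·0.76^5 = 0.19629
P(X≥3) = 1 − 0.11130 − 0.28119 − 0.31079 = 0.29672
Ratio = 0.19629 / 0.29672 = 0.66151

0.662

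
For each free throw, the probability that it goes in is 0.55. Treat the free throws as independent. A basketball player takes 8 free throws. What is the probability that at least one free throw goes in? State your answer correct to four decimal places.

0.9983

P(at least one) = 1 − P(none) = 1 − (1 − 0.55)^8
= 1 − 0.001682 = 0.998318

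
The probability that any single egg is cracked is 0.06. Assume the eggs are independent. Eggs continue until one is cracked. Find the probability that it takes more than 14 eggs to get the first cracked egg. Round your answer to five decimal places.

Y = number of eggs to the first success; geometric, p = 0.06.
P(Y > 14) = P(first 14 all fail) = (1−p)^14 = 0.4205232

0.42052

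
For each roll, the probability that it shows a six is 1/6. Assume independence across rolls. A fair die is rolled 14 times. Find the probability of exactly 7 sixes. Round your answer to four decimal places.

X ~ Binomial(n=14, p=0.166667).
P(X=7) = C(14,7) · p^7 · (1−p)^7
= 3432 · 3.5722e-06 · 0.27908 = 0.003422

0.0034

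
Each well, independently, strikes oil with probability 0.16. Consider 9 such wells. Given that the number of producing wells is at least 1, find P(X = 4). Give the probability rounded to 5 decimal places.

X ~ Binomial(9, 0.16). Want P(X=4 | X≥1) = P(X=4) / P(X≥1).
P(X=4) = C(9,4)·0.16^4·0.84^5 = 0.0345340
P(X≥1) = 1 − 0.2082157 = 0.7917843
Ratio = 0.0345340 / 0.7917843 = 0.0436154

0.04362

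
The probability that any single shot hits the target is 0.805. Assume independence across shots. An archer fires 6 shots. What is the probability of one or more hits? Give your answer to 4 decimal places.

0.9999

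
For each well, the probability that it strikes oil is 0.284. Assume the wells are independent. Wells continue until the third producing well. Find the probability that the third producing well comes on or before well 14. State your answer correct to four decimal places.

0.8058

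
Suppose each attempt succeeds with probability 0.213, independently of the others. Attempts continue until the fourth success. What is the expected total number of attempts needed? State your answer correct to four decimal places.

18.7793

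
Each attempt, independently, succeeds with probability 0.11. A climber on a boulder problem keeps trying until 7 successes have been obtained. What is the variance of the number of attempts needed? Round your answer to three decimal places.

514.876

Y = total attempts until the seventh success; negative binomial with r=7, p=0.11.
Var(Y) = r(1−p)/p² = 7·0.89 / 0.11² = 514.87603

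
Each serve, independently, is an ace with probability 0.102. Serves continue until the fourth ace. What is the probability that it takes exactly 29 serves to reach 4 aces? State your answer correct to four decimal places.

0.0241

Y = trial on which the fourth success occurs; negative binomial, r=4, p=0.102.
P(Y=29) = C(28,3) · p^4 · (1−p)^25
= 3276 · 0.00010824 · 0.067906 = 0.024080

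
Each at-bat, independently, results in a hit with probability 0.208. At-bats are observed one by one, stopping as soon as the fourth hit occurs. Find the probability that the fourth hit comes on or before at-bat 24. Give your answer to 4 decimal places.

0.7662

Finishing within 24 at-bats ⇔ at least 4 successes in the first 24. With X ~ Binomial(24, 0.208), P(Y ≤ 24) = 1 − P(X ≤ 3).
  k=0: C(24,0)·0.208^0·0.792^24 = 0.003710
  k=1: C(24,1)·0.208^1·0.792^23 = 0.023386
  k=2: C(24,2)·0.208^2·0.792^22 = 0.070630
  k=3: C(24,3)·0.208^3·0.792^21 = 0.136028
1 − 0.233755 = 0.766245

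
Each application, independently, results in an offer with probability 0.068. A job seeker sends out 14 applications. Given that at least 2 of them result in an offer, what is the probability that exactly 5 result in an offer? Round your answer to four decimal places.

0.0063

X ~ Binomial(14, 0.068). Want P(X=5 | X≥2) = P(X=5) / P(X≥2).
P(X=5) = C(14,5)·0.068^5·0.932^9 = 0.001544
P(X≥2) = 1 − 0.373098 − 0.381104 = 0.245798
Ratio = 0.001544 / 0.245798 = 0.006283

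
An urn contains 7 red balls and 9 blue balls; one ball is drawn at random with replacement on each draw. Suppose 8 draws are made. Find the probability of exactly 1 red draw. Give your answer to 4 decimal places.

0.0624

X ~ Binomial(n=8, p=0.4375).
P(X=1) = C(8,1) · p^1 · (1−p)^7
= 8 · 0.4375 · 0.017818 = 0.062363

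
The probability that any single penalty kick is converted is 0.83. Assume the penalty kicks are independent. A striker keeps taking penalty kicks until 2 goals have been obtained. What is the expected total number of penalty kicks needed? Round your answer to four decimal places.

2.4096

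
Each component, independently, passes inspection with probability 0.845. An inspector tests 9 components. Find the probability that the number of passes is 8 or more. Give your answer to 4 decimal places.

0.5822

X ~ Binomial(9, 0.845); P(X ≥ 8) = Σ C(9,k) p^k (1−p)^(9−k) over k:
  k=8: C(9,8)·0.845^8·0.155^1 = 0.362600
  k=9: C(9,9)·0.845^9·0.155^0 = 0.219639
Total = 0.582240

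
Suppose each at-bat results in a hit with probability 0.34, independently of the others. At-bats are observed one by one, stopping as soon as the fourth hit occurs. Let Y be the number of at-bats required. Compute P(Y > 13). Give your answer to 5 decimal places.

0.30433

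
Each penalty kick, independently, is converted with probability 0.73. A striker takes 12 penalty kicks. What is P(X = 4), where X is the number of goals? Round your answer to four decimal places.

0.0040

X ~ Binomial(n=12, p=0.73).
P(X=4) = C(12,4) · p^4 · (1−p)^8
= 495 · 0.28398 · 2.8243e-05 = 0.003970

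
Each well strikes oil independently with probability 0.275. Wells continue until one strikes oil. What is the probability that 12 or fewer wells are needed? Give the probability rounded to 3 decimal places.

Y = number of wells to the first success; geometric, p = 0.275.
P(Y ≤ 12) = 1 − (1−p)^12 = 1 − 0.02109 = 0.97891

0.979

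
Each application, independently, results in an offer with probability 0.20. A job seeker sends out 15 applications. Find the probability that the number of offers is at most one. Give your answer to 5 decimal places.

X ~ Binomial(15, 0.20); P(X ≤ 1) = Σ C(15,k) p^k (1−p)^(15−k) over k:
  k=0: C(15,0)·0.20^0·0.80^15 = 0.0351844
  k=1: C(15,1)·0.20^1·0.80^14 = 0.1319414
Total = 0.1671258

0.16713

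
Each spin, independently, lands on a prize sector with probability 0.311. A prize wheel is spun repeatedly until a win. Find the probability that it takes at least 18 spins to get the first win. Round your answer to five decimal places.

Y = number of spins to the first success; geometric, p = 0.311.
P(Y > 17) = P(first 17 all fail) = (1−p)^17 = 0.0017772

0.00178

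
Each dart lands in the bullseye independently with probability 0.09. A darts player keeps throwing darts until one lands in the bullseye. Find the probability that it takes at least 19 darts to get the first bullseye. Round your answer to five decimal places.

0.18312

Y = number of darts to the first success; geometric, p = 0.09.
P(Y > 18) = P(first 18 all fail) = (1−p)^18 = 0.1831239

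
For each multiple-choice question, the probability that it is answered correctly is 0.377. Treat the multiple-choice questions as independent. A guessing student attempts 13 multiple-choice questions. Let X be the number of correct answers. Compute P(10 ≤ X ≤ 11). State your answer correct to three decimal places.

X ~ Binomial(13, 0.377); P(10 ≤ X ≤ 11) = Σ C(13,k) p^k (1−p)^(13−k) over k:
  k=10: C(13,10)·0.377^10·0.623^3 = 0.00401
  k=11: C(13,11)·0.377^11·0.623^2 = 0.00066
Total = 0.00467

0.005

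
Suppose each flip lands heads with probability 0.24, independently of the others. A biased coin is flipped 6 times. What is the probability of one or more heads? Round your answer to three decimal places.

0.807

P(at least one) = 1 − P(none) = 1 − (1 − 0.24)^6
= 1 − 0.19270 = 0.80730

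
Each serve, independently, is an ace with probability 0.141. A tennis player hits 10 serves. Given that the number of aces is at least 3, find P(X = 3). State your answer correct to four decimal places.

0.7395

X ~ Binomial(10, 0.141). Want P(X=3 | X≥3) = P(X=3) / P(X≥3).
P(X=3) = C(10,3)·0.141^3·0.859^7 = 0.116089
P(X≥3) = 1 − 0.218742 − 0.359052 − 0.265214 = 0.156992
Ratio = 0.116089 / 0.156992 = 0.739456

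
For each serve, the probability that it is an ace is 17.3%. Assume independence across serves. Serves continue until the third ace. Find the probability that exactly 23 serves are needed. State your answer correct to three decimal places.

Y = trial on which the third success occurs; negative binomial, r=3, p=0.173.
P(Y=23) = C(22,2) · p^3 · (1−p)^20
= 231 · 0.0051777 · 0.022393 = 0.02678

0.027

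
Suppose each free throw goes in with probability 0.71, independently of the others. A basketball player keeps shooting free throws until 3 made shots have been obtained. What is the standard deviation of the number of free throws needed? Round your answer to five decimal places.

Y = total free throws until the third success; negative binomial with r=3, p=0.71.
SD(Y) = √[r(1−p)/p²] = √(1.7258480) = 1.3137154

1.31372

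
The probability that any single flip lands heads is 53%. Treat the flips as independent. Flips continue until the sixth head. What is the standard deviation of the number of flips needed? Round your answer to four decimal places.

Y = total flips until the sixth success; negative binomial with r=6, p=0.53.
SD(Y) = √[r(1−p)/p²] = √(10.039160) = 3.168463

3.1685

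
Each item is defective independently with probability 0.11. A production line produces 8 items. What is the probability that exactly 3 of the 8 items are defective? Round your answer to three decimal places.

0.042

X ~ Binomial(n=8, p=0.11).
P(X=3) = C(8,3) · p^3 · (1−p)^5
= 56 · 0.001331 · 0.55841 = 0.04162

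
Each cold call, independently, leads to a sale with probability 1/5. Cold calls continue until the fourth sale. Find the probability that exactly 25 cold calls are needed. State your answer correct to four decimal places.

0.0299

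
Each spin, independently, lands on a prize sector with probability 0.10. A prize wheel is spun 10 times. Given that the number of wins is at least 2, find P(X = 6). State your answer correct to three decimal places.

0.001

X ~ Binomial(10, 0.10). Want P(X=6 | X≥2) = P(X=6) / P(X≥2).
P(X=6) = C(10,6)·0.10^6·0.90^4 = 0.00014
P(X≥2) = 1 − 0.34868 − 0.38742 = 0.26390
Ratio = 0.00014 / 0.26390 = 0.00052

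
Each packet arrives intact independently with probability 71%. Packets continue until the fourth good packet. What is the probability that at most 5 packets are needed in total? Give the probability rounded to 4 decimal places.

0.5489

Finishing within 5 packets ⇔ at least 4 successes in the first 5. With X ~ Binomial(5, 0.71), P(Y ≤ 5) = 1 − P(X ≤ 3).
  k=0: C(5,0)·0.71^0·0.29^5 = 0.002051
  k=1: C(5,1)·0.71^1·0.29^4 = 0.025108
  k=2: C(5,2)·0.71^2·0.29^3 = 0.122945
  k=3: C(5,3)·0.71^3·0.29^2 = 0.301003
1 − 0.451108 = 0.548892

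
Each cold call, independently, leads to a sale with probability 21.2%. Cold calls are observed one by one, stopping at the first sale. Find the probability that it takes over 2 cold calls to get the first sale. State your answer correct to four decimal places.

0.6209

Y = number of cold calls to the first success; geometric, p = 0.212.
P(Y > 2) = P(first 2 all fail) = (1−p)^2 = 0.620944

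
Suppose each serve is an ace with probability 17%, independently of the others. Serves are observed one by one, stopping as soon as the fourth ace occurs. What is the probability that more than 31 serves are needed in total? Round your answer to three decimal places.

0.203

Needing more than 31 serves ⇔ fewer than 4 successes in the first 31. With X ~ Binomial(31, 0.17), P(Y > 31) = P(X ≤ 3).
  k=0: C(31,0)·0.17^0·0.83^31 = 0.00310
  k=1: C(31,1)·0.17^1·0.83^30 = 0.01969
  k=2: C(31,2)·0.17^2·0.83^29 = 0.06048
  k=3: C(31,3)·0.17^3·0.83^28 = 0.11975
P(X ≤ 3) = 0.20301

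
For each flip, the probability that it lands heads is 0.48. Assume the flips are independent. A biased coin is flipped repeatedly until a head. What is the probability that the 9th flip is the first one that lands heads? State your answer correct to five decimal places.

Geometric (trials to first success), p = 0.48.
P(Y = 9) = (1−p)^8 · p = 0.005346 · 0.48 = 0.0025661

0.00257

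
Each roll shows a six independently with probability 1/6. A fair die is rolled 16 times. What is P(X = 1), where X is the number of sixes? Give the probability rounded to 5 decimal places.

X ~ Binomial(n=16, p=0.166667).
P(X=1) = C(16,1) · p^1 · (1−p)^15
= 16 · 0.16667 · 0.064905 = 0.1730813

0.17308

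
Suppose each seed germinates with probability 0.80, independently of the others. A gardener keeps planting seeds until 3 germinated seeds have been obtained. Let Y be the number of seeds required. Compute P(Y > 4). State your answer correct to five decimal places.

0.18080

Needing more than 4 seeds ⇔ fewer than 3 successes in the first 4. With X ~ Binomial(4, 0.80), P(Y > 4) = P(X ≤ 2).
  k=0: C(4,0)·0.80^0·0.20^4 = 0.0016000
  k=1: C(4,1)·0.80^1·0.20^3 = 0.0256000
  k=2: C(4,2)·0.80^2·0.20^2 = 0.1536000
P(X ≤ 2) = 0.1808000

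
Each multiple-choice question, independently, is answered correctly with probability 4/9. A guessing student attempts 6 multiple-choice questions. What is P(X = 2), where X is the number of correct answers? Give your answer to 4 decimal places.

X ~ Binomial(n=6, p=0.444444).
P(X=2) = C(6,2) · p^2 · (1−p)^4
= 15 · 0.19753 · 0.09526 = 0.282251

0.2823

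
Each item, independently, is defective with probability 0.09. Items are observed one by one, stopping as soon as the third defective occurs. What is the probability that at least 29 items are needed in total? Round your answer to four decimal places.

0.5325

Needing more than 28 items ⇔ fewer than 3 successes in the first 28. With X ~ Binomial(28, 0.09), P(Y > 28) = P(X ≤ 2).
  k=0: C(28,0)·0.09^0·0.91^28 = 0.071311
  k=1: C(28,1)·0.09^1·0.91^27 = 0.197478
  k=2: C(28,2)·0.09^2·0.91^26 = 0.263665
P(X ≤ 2) = 0.532454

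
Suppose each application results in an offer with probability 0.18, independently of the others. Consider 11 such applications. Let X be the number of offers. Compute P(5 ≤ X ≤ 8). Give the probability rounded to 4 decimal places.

0.0334

X ~ Binomial(11, 0.18); P(5 ≤ X ≤ 8) = Σ C(11,k) p^k (1−p)^(11−k) over k:
  k=5: C(11,5)·0.18^5·0.82^6 = 0.026539
  k=6: C(11,6)·0.18^6·0.82^5 = 0.005826
  k=7: C(11,7)·0.18^7·0.82^4 = 0.000913
  k=8: C(11,8)·0.18^8·0.82^3 = 0.000100
Total = 0.033379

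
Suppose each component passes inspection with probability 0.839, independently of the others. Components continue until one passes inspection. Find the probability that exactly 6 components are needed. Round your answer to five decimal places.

0.00009

Geometric (trials to first success), p = 0.839.
P(Y = 6) = (1−p)^5 · p = 0.00010818 · 0.839 = 0.0000908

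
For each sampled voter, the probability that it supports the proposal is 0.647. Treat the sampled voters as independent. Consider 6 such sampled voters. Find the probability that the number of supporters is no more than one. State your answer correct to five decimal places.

0.02321

X ~ Binomial(6, 0.647); P(X ≤ 1) = Σ C(6,k) p^k (1−p)^(6−k) over k:
  k=0: C(6,0)·0.647^0·0.353^6 = 0.0019349
  k=1: C(6,1)·0.647^1·0.353^5 = 0.0212779
Total = 0.0232128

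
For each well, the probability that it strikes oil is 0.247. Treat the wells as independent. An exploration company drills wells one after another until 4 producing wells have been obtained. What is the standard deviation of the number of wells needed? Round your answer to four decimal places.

7.0264

Y = total wells until the fourth success; negative binomial with r=4, p=0.247.
SD(Y) = √[r(1−p)/p²] = √(49.369765) = 7.026362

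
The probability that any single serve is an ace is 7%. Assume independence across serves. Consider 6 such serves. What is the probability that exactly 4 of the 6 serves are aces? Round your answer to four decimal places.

0.0003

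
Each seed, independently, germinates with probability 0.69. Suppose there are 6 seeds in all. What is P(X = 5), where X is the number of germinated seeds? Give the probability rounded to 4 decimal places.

X ~ Binomial(n=6, p=0.69).
P(X=5) = C(6,5) · p^5 · (1−p)^1
= 6 · 0.1564 · 0.31 = 0.290910

0.2909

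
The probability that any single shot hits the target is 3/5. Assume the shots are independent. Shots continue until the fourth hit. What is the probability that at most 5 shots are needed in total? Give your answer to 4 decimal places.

Finishing within 5 shots ⇔ at least 4 successes in the first 5. With X ~ Binomial(5, 0.60), P(Y ≤ 5) = 1 − P(X ≤ 3).
  k=0: C(5,0)·0.60^0·0.40^5 = 0.010240
  k=1: C(5,1)·0.60^1·0.40^4 = 0.076800
  k=2: C(5,2)·0.60^2·0.40^3 = 0.230400
  k=3: C(5,3)·0.60^3·0.40^2 = 0.345600
1 − 0.663040 = 0.336960

0.3370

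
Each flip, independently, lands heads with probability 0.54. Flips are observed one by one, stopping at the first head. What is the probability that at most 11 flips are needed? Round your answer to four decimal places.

Y = number of flips to the first success; geometric, p = 0.54.
P(Y ≤ 11) = 1 − (1−p)^11 = 1 − 0.000195 = 0.999805

0.9998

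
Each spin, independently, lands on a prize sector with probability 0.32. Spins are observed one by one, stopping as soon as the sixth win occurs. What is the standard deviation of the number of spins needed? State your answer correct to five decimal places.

6.31219

Y = total spins until the sixth success; negative binomial with r=6, p=0.32.
SD(Y) = √[r(1−p)/p²] = √(39.8437500) = 6.3121906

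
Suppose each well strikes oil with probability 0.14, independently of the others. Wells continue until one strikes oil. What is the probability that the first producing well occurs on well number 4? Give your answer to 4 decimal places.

0.0890

Geometric (trials to first success), p = 0.14.
P(Y = 4) = (1−p)^3 · p = 0.63606 · 0.14 = 0.089048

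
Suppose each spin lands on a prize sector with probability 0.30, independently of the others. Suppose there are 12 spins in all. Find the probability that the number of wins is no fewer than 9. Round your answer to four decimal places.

X ~ Binomial(12, 0.30); P(X ≥ 9) = Σ C(12,k) p^k (1−p)^(12−k) over k:
  k=9: C(12,9)·0.30^9·0.70^3 = 0.001485
  k=10: C(12,10)·0.30^10·0.70^2 = 0.000191
  k=11: C(12,11)·0.30^11·0.70^1 = 0.000015
  k=12: C(12,12)·0.30^12·0.70^0 = 0.000001
Total = 0.001692

0.0017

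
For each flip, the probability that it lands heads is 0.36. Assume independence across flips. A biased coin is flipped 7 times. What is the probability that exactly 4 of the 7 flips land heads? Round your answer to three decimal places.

0.154

X ~ Binomial(n=7, p=0.36).
P(X=4) = C(7,4) · p^4 · (1−p)^3
= 35 · 0.016796 · 0.26214 = 0.15411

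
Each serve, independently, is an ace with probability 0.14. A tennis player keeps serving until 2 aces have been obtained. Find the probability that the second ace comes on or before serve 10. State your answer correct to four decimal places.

0.4184

Finishing within 10 serves ⇔ at least 2 successes in the first 10. With X ~ Binomial(10, 0.14), P(Y ≤ 10) = 1 − P(X ≤ 1).
  k=0: C(10,0)·0.14^0·0.86^10 = 0.221302
  k=1: C(10,1)·0.14^1·0.86^9 = 0.360258
1 − 0.581560 = 0.418440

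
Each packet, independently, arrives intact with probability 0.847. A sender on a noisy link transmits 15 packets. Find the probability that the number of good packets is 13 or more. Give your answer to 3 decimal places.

0.591

X ~ Binomial(15, 0.847); P(X ≥ 13) = Σ C(15,k) p^k (1−p)^(15−k) over k:
  k=13: C(15,13)·0.847^13·0.153^2 = 0.28383
  k=14: C(15,14)·0.847^14·0.153^1 = 0.22447
  k=15: C(15,15)·0.847^15·0.153^0 = 0.08284
Total = 0.59114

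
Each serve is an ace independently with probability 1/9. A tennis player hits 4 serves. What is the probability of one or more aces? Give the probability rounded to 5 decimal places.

0.37570

P(at least one) = 1 − P(none) = 1 − (1 − 0.111111)^4
= 1 − 0.6242951 = 0.3757049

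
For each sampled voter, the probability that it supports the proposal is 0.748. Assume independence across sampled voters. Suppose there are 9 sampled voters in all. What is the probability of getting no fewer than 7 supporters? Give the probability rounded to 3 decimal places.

0.595

X ~ Binomial(9, 0.748); P(X ≥ 7) = Σ C(9,k) p^k (1−p)^(9−k) over k:
  k=7: C(9,7)·0.748^7·0.252^2 = 0.29951
  k=8: C(9,8)·0.748^8·0.252^1 = 0.22226
  k=9: C(9,9)·0.748^9·0.252^0 = 0.07330
Total = 0.59507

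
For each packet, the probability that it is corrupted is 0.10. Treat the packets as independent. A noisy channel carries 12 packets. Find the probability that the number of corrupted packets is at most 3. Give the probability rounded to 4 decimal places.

X ~ Binomial(12, 0.10); P(X ≤ 3) = Σ C(12,k) p^k (1−p)^(12−k) over k:
  k=0: C(12,0)·0.10^0·0.90^12 = 0.282430
  k=1: C(12,1)·0.10^1·0.90^11 = 0.376573
  k=2: C(12,2)·0.10^2·0.90^10 = 0.230128
  k=3: C(12,3)·0.10^3·0.90^9 = 0.085233
Total = 0.974363

0.9744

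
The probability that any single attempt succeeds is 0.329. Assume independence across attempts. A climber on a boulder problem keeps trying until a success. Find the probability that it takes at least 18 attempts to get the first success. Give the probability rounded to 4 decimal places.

0.0011

Y = number of attempts to the first success; geometric, p = 0.329.
P(Y > 17) = P(first 17 all fail) = (1−p)^17 = 0.001133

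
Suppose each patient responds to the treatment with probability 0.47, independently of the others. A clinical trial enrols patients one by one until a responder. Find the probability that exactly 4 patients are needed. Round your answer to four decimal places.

Geometric (trials to first success), p = 0.47.
P(Y = 4) = (1−p)^3 · p = 0.14888 · 0.47 = 0.069972

0.0700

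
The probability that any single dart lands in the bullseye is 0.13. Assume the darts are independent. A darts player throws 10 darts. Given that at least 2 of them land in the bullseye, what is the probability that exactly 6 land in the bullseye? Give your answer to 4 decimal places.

0.0015

X ~ Binomial(10, 0.13). Want P(X=6 | X≥2) = P(X=6) / P(X≥2).
P(X=6) = C(10,6)·0.13^6·0.87^4 = 0.000581
P(X≥2) = 1 − 0.248423 − 0.371207 = 0.380369
Ratio = 0.000581 / 0.380369 = 0.001527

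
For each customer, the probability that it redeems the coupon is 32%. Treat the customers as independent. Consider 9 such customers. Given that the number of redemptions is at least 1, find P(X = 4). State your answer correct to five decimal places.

0.19826

X ~ Binomial(9, 0.32). Want P(X=4 | X≥1) = P(X=4) / P(X≥1).
P(X=4) = C(9,4)·0.32^4·0.68^5 = 0.1920945
P(X≥1) = 1 − 0.0310871 = 0.9689129
Ratio = 0.1920945 / 0.9689129 = 0.1982578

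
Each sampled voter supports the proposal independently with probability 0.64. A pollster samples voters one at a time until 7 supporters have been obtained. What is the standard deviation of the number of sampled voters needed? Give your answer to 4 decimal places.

Y = total sampled voters until the seventh success; negative binomial with r=7, p=0.64.
SD(Y) = √[r(1−p)/p²] = √(6.152344) = 2.480392

2.4804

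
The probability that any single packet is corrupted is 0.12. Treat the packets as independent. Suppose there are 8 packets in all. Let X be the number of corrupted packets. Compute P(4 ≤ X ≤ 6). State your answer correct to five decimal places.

0.00972

X ~ Binomial(8, 0.12); P(4 ≤ X ≤ 6) = Σ C(8,k) p^k (1−p)^(8−k) over k:
  k=4: C(8,4)·0.12^4·0.88^4 = 0.0087047
  k=5: C(8,5)·0.12^5·0.88^3 = 0.0009496
  k=6: C(8,6)·0.12^6·0.88^2 = 0.0000647
Total = 0.0097190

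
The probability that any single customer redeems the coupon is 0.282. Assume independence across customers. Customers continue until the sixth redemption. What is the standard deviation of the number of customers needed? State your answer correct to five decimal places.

Y = total customers until the sixth success; negative binomial with r=6, p=0.282.
SD(Y) = √[r(1−p)/p²] = √(54.1723253) = 7.3601851

7.36019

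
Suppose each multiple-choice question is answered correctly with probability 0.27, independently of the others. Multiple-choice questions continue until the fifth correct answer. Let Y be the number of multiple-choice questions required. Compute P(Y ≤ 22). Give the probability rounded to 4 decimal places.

Finishing within 22 multiple-choice questions ⇔ at least 5 successes in the first 22. With X ~ Binomial(22, 0.27), P(Y ≤ 22) = 1 − P(X ≤ 4).
  k=0: C(22,0)·0.27^0·0.73^22 = 0.000984
  k=1: C(22,1)·0.27^1·0.73^21 = 0.008009
  k=2: C(22,2)·0.27^2·0.73^20 = 0.031103
  k=3: C(22,3)·0.27^3·0.73^19 = 0.076691
  k=4: C(22,4)·0.27^4·0.73^18 = 0.134735
1 − 0.251522 = 0.748478

0.7485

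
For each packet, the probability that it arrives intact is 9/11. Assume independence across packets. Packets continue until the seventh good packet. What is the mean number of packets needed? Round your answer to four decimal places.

8.5556

Y = total packets until the seventh success; negative binomial with r=7, p=0.818182.
E[Y] = r / p = 7 / 0.818182 = 8.555556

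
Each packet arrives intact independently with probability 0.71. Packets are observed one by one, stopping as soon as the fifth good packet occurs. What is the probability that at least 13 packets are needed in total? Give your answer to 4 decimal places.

0.0076

Needing more than 12 packets ⇔ fewer than 5 successes in the first 12. With X ~ Binomial(12, 0.71), P(Y > 12) = P(X ≤ 4).
  k=0: C(12,0)·0.71^0·0.29^12 = 0.000000
  k=1: C(12,1)·0.71^1·0.29^11 = 0.000010
  k=2: C(12,2)·0.71^2·0.29^10 = 0.000140
  k=3: C(12,3)·0.71^3·0.29^9 = 0.001142
  k=4: C(12,4)·0.71^4·0.29^8 = 0.006292
P(X ≤ 4) = 0.007586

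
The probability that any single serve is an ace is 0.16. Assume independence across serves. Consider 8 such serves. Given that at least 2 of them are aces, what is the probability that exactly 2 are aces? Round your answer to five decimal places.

0.67256

X ~ Binomial(8, 0.16). Want P(X=2 | X≥2) = P(X=2) / P(X≥2).
P(X=2) = C(8,2)·0.16^2·0.84^6 = 0.2518104
P(X≥2) = 1 − 0.2478759 − 0.3777156 = 0.3744085
Ratio = 0.2518104 / 0.3744085 = 0.6725554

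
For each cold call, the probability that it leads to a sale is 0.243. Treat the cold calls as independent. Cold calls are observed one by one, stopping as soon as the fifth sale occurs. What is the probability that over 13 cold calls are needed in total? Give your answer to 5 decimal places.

0.81124

Needing more than 13 cold calls ⇔ fewer than 5 successes in the first 13. With X ~ Binomial(13, 0.243), P(Y > 13) = P(X ≤ 4).
  k=0: C(13,0)·0.243^0·0.757^13 = 0.0268069
  k=1: C(13,1)·0.243^1·0.757^12 = 0.1118665
  k=2: C(13,2)·0.243^2·0.757^11 = 0.2154576
  k=3: C(13,3)·0.243^3·0.757^10 = 0.2535967
  k=4: C(13,4)·0.243^4·0.757^9 = 0.2035139
P(X ≤ 4) = 0.8112416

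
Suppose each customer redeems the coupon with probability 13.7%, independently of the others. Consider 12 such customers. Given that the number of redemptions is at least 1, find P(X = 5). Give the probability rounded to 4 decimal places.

0.0164

X ~ Binomial(12, 0.137). Want P(X=5 | X≥1) = P(X=5) / P(X≥1).
P(X=5) = C(12,5)·0.137^5·0.863^7 = 0.013627
P(X≥1) = 1 − 0.170659 = 0.829341
Ratio = 0.013627 / 0.829341 = 0.016431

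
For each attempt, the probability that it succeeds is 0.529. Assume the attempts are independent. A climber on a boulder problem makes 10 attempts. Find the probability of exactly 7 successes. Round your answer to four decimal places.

X ~ Binomial(n=10, p=0.529).
P(X=7) = C(10,7) · p^7 · (1−p)^3
= 120 · 0.011593 · 0.10449 = 0.145356

0.1454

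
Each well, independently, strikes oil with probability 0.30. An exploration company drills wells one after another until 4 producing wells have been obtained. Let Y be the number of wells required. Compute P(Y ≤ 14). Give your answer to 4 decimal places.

0.6448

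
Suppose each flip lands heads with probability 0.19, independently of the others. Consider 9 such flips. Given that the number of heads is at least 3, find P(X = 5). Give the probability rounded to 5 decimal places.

X ~ Binomial(9, 0.19). Want P(X=5 | X≥3) = P(X=5) / P(X≥3).
P(X=5) = C(9,5)·0.19^5·0.81^4 = 0.0134301
P(X≥3) = 1 − 0.1500946 − 0.3168665 − 0.2973068 = 0.2357321
Ratio = 0.0134301 / 0.2357321 = 0.0569718

0.05697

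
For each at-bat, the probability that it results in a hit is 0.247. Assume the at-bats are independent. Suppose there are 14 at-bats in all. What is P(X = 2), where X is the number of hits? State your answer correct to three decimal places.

X ~ Binomial(n=14, p=0.247).
P(X=2) = C(14,2) · p^2 · (1−p)^12
= 91 · 0.061009 · 0.033231 = 0.18449

0.184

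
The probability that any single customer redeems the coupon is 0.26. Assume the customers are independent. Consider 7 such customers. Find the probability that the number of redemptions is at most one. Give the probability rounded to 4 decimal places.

0.4204

X ~ Binomial(7, 0.26); P(X ≤ 1) = Σ C(7,k) p^k (1−p)^(7−k) over k:
  k=0: C(7,0)·0.26^0·0.74^7 = 0.121513
  k=1: C(7,1)·0.26^1·0.74^6 = 0.298856
Total = 0.420369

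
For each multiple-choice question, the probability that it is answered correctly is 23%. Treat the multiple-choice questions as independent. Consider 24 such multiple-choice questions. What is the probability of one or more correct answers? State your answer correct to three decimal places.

0.998

P(at least one) = 1 − P(none) = 1 − (1 − 0.23)^24
= 1 − 0.00189 = 0.99811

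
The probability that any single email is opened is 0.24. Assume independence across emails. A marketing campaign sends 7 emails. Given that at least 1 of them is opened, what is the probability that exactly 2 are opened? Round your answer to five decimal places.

0.35932

X ~ Binomial(7, 0.24). Want P(X=2 | X≥1) = P(X=2) / P(X≥1).
P(X=2) = C(7,2)·0.24^2·0.76^5 = 0.3066971
P(X≥1) = 1 − 0.1464519 = 0.8535481
Ratio = 0.3066971 / 0.8535481 = 0.3593203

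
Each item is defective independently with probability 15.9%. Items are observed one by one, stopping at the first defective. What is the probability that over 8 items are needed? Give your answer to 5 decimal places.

0.25025

Y = number of items to the first success; geometric, p = 0.159.
P(Y > 8) = P(first 8 all fail) = (1−p)^8 = 0.2502465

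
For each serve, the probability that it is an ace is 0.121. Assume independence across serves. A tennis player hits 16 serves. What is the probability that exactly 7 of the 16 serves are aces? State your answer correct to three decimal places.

0.001

X ~ Binomial(n=16, p=0.121).
P(X=7) = C(16,7) · p^7 · (1−p)^9
= 11440 · 3.7975e-07 · 0.31326 = 0.00136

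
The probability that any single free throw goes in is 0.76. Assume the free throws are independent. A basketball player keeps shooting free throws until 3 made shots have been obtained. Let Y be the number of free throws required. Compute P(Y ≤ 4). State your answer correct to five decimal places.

Finishing within 4 free throws ⇔ at least 3 successes in the first 4. With X ~ Binomial(4, 0.76), P(Y ≤ 4) = 1 − P(X ≤ 2).
  k=0: C(4,0)·0.76^0·0.24^4 = 0.0033178
  k=1: C(4,1)·0.76^1·0.24^3 = 0.0420250
  k=2: C(4,2)·0.76^2·0.24^2 = 0.1996186
1 − 0.2449613 = 0.7550387

0.75504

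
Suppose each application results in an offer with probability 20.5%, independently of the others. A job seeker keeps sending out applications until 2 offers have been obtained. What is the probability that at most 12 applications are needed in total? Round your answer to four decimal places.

0.7390

Finishing within 12 applications ⇔ at least 2 successes in the first 12. With X ~ Binomial(12, 0.205), P(Y ≤ 12) = 1 − P(X ≤ 1).
  k=0: C(12,0)·0.205^0·0.795^12 = 0.063739
  k=1: C(12,1)·0.205^1·0.795^11 = 0.197230
1 − 0.260969 = 0.739031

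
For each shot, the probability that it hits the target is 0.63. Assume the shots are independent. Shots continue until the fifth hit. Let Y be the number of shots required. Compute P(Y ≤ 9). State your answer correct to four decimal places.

0.7928

Finishing within 9 shots ⇔ at least 5 successes in the first 9. With X ~ Binomial(9, 0.63), P(Y ≤ 9) = 1 − P(X ≤ 4).
  k=0: C(9,0)·0.63^0·0.37^9 = 0.000130
  k=1: C(9,1)·0.63^1·0.37^8 = 0.001992
  k=2: C(9,2)·0.63^2·0.37^7 = 0.013564
  k=3: C(9,3)·0.63^3·0.37^6 = 0.053890
  k=4: C(9,4)·0.63^4·0.37^5 = 0.137639
1 − 0.207215 = 0.792785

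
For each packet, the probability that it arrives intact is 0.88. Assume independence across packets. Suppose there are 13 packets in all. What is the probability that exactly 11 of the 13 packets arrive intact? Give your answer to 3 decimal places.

X ~ Binomial(n=13, p=0.88).
P(X=11) = C(13,11) · p^11 · (1−p)^2
= 78 · 0.24508 · 0.0144 = 0.27527

0.275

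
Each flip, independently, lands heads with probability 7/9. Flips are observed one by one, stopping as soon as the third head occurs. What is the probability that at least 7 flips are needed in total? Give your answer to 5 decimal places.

Needing more than 6 flips ⇔ fewer than 3 successes in the first 6. With X ~ Binomial(6, 0.777778), P(Y > 6) = P(X ≤ 2).
  k=0: C(6,0)·0.777778^0·0.222222^6 = 0.0001204
  k=1: C(6,1)·0.777778^1·0.222222^5 = 0.0025290
  k=2: C(6,2)·0.777778^2·0.222222^4 = 0.0221285
P(X ≤ 2) = 0.0247779

0.02478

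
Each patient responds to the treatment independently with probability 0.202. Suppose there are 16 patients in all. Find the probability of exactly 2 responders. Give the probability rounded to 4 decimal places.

0.2079

X ~ Binomial(n=16, p=0.202).
P(X=2) = C(16,2) · p^2 · (1−p)^14
= 120 · 0.040804 · 0.042466 = 0.207934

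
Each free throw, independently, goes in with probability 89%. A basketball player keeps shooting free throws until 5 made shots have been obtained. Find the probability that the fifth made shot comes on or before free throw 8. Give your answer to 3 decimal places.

0.993

Finishing within 8 free throws ⇔ at least 5 successes in the first 8. With X ~ Binomial(8, 0.89), P(Y ≤ 8) = 1 − P(X ≤ 4).
  k=0: C(8,0)·0.89^0·0.11^8 = 0.00000
  k=1: C(8,1)·0.89^1·0.11^7 = 0.00000
  k=2: C(8,2)·0.89^2·0.11^6 = 0.00004
  k=3: C(8,3)·0.89^3·0.11^5 = 0.00064
  k=4: C(8,4)·0.89^4·0.11^4 = 0.00643
1 − 0.00711 = 0.99289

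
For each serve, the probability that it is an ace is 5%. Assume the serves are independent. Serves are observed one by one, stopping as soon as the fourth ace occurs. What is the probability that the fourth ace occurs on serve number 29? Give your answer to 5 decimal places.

0.00568

Y = trial on which the fourth success occurs; negative binomial, r=4, p=0.05.
P(Y=29) = C(28,3) · p^4 · (1−p)^25
= 3276 · 6.25e-06 · 0.27739 = 0.0056796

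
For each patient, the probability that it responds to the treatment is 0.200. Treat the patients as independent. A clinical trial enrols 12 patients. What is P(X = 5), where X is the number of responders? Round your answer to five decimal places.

X ~ Binomial(n=12, p=0.20).
P(X=5) = C(12,5) · p^5 · (1−p)^7
= 792 · 0.00032 · 0.20972 = 0.0531502

0.05315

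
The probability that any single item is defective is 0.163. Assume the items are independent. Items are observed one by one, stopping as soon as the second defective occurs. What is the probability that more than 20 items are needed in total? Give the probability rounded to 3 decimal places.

0.139

Needing more than 20 items ⇔ fewer than 2 successes in the first 20. With X ~ Binomial(20, 0.163), P(Y > 20) = P(X ≤ 1).
  k=0: C(20,0)·0.163^0·0.837^20 = 0.02848
  k=1: C(20,1)·0.163^1·0.837^19 = 0.11092
P(X ≤ 1) = 0.13940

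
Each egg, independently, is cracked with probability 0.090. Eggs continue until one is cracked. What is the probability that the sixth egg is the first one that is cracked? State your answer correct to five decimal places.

Geometric (trials to first success), p = 0.09.
P(Y = 6) = (1−p)^5 · p = 0.62403 · 0.09 = 0.0561629

0.05616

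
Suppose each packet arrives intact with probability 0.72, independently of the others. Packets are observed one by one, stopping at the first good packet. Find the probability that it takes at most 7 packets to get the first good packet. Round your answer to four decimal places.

Y = number of packets to the first success; geometric, p = 0.72.
P(Y ≤ 7) = 1 − (1−p)^7 = 1 − 0.000135 = 0.999865

0.9999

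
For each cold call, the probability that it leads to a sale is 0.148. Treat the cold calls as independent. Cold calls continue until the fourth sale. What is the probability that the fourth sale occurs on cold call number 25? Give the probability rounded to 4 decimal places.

Y = trial on which the fourth success occurs; negative binomial, r=4, p=0.148.
P(Y=25) = C(24,3) · p^4 · (1−p)^21
= 2024 · 0.00047979 · 0.034612 = 0.033612

0.0336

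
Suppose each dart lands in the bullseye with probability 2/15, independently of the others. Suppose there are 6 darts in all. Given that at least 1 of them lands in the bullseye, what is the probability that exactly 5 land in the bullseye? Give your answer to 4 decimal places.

X ~ Binomial(6, 0.133333). Want P(X=5 | X≥1) = P(X=5) / P(X≥1).
P(X=5) = C(6,5)·0.133333^5·0.866667^1 = 0.000219
P(X≥1) = 1 − 0.423753 = 0.576247
Ratio = 0.000219 / 0.576247 = 0.000380

0.0004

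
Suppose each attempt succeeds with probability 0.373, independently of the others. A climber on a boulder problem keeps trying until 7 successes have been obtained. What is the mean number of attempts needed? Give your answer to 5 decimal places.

Y = total attempts until the seventh success; negative binomial with r=7, p=0.373.
E[Y] = r / p = 7 / 0.373 = 18.7667560

18.76676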